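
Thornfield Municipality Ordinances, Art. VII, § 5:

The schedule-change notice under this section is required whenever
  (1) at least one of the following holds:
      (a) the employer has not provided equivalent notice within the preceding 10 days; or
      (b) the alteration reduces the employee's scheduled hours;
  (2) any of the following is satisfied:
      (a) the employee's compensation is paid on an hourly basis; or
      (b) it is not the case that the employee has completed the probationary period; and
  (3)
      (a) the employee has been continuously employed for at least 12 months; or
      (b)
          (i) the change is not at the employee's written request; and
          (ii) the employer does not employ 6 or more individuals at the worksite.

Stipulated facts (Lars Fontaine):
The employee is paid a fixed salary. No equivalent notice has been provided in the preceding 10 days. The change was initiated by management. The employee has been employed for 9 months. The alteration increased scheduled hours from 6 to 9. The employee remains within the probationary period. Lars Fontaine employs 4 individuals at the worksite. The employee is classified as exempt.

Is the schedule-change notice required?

Yes — required.

(a) no recent notice — satisfied.
(b) hours reduced — not satisfied.
So (1) is satisfied (T OR F).
(a) hourly-paid — not satisfied.
(b) not (past probation) — holds.
(2): F OR T → true.
(a) tenure ≥ 12 mo. — not satisfied.
(i) not employee-requested — met.
(ii) not (≥ 6 at site) — met.
(b) = T AND T = true.
So (3) is satisfied (F OR T).
So Overall is satisfied (T AND T AND T).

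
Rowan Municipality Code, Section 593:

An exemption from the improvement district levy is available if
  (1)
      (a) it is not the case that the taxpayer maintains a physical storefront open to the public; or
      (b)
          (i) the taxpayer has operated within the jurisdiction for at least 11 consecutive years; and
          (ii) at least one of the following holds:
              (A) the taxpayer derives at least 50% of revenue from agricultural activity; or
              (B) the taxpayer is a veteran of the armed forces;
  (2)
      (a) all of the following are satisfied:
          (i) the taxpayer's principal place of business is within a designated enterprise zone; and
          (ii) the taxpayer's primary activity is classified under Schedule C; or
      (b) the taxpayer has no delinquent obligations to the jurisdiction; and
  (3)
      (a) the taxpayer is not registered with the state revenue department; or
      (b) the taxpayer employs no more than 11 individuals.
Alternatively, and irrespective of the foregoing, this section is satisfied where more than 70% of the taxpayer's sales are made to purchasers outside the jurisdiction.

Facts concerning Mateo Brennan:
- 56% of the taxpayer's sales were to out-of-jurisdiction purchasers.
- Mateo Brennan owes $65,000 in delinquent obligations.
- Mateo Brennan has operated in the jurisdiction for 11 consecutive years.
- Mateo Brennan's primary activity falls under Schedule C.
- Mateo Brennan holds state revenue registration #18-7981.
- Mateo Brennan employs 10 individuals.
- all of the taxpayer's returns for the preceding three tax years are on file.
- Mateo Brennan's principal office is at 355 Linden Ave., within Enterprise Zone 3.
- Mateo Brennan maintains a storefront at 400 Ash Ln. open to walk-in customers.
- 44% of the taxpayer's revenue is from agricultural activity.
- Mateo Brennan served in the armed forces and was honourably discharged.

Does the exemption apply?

(a) not (has storefront) — fails.
(i) ≥ 11 yrs in jurisdiction — holds.
(A) ≥50% agricultural — not satisfied.
(B) veteran — met.
(ii): F OR T → true.
So (b) is satisfied (T AND T).
(1) = F OR T = true.
(i) in enterprise zone — met.
(ii) Schedule C activity — holds.
(a): T AND T → true.
(b) no delinquency — not met.
(2): T OR F → true.
(a) not (state-registered) — fails.
(b) ≤ 11 employees — holds.
(3): F OR T → true.
So Overall is satisfied (T AND T AND T).
Exception (>70% out-of-jur. sales) — not satisfied.
Result: main true OR exception false → true.

Yes — exempt.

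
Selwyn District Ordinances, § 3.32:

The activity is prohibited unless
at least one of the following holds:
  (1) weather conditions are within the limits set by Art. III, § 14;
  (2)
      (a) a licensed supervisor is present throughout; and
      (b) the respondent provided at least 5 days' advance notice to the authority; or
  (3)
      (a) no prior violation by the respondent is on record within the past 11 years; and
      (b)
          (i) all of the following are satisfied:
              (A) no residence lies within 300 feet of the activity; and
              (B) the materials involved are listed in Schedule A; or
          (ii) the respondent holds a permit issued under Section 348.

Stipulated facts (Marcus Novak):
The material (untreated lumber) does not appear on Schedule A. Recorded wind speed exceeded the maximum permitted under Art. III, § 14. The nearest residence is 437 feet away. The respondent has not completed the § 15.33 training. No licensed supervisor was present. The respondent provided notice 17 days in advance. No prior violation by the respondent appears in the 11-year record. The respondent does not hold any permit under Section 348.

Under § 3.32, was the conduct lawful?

No — unlawful.

(1) weather ok — not satisfied.
(a) supervisor present — fails.
(b) ≥5 days' notice — satisfied.
(2): F AND T → false.
(a) no prior violation — met.
(A) no residence in 300 ft — met.
(B) Schedule A material — not satisfied.
(i) = T AND F = false.
(ii) holds permit — not met.
(b): F OR F → false.
(3): T AND F → false.
Overall: F OR F OR F → false.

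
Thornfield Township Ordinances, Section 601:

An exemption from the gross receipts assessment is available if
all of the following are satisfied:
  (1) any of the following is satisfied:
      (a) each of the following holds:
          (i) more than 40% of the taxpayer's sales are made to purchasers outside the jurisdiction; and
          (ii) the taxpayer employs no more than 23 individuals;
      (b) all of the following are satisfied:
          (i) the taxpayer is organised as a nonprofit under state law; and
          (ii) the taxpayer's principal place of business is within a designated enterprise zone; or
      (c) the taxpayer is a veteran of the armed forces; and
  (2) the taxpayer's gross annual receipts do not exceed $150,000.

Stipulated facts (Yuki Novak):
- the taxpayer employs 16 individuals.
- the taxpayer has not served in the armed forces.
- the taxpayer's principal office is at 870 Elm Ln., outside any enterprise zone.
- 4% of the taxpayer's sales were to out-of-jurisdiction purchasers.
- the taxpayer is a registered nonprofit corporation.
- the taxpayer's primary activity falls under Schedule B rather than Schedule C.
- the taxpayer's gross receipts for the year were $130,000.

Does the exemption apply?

No — not exempt.

(i) >40% out-of-jur. sales — not met.
(ii) ≤ 23 employees — holds.
So (a) is not satisfied (F AND T).
(i) nonprofit — met.
(ii) in enterprise zone — not met.
(b): T AND F → false.
(c) veteran — not met.
(1) = F OR F OR F = false.
(2) receipts ≤ $150,000 — holds.
Overall = F AND T = false.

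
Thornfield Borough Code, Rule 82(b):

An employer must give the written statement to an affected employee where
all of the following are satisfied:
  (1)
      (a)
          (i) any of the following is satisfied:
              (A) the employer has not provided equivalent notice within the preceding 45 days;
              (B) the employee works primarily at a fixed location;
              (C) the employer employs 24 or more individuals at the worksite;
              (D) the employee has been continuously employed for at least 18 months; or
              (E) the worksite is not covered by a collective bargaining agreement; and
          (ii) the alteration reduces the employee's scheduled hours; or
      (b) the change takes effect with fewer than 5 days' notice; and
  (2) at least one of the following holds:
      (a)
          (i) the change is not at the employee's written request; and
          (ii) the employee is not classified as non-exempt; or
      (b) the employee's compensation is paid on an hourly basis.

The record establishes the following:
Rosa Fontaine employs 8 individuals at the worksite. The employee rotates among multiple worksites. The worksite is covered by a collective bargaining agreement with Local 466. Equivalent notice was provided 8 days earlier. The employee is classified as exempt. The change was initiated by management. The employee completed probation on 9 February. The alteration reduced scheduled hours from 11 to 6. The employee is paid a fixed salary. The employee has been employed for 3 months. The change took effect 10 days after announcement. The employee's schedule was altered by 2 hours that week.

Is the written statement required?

(A) no recent notice — not satisfied.
(B) fixed location — not satisfied.
(C) ≥ 24 at site — not satisfied.
(D) tenure ≥ 18 mo. — not met.
(E) no CBA — not met.
(i): F OR F OR F OR F OR F → false.
(ii) hours reduced — met.
(a) = F AND T = false.
(b) < 5 days' notice — not met.
So (1) is not satisfied (F OR F).
(i) not employee-requested — met.
(ii) not (non-exempt) — satisfied.
(a): T AND T → true.
(b) hourly-paid — not met.
So (2) is satisfied (T OR F).
Overall: F AND T → false.

No — not required.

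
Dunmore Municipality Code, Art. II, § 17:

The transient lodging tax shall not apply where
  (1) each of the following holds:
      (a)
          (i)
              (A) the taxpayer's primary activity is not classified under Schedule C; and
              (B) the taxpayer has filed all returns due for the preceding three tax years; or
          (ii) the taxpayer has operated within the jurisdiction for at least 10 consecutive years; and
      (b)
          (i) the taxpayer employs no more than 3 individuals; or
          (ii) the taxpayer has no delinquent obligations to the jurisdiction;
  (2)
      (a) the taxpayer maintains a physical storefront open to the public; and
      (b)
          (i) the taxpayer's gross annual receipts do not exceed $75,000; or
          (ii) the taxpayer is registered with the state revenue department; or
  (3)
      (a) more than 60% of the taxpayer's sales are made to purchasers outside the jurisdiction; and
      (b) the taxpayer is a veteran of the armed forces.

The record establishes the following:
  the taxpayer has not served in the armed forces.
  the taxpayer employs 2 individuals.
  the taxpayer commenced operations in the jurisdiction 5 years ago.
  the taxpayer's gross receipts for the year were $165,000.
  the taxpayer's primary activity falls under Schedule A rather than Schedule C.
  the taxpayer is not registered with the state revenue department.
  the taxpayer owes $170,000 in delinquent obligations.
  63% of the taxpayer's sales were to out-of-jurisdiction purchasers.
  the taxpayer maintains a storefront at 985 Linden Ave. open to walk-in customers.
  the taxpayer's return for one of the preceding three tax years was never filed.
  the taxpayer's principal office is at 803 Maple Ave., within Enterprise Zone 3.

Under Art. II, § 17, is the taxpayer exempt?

No — not exempt.

(A) not (Schedule C activity) — met.
(B) returns current — not satisfied.
(i): T AND F → false.
(ii) ≥ 10 yrs in jurisdiction — not met.
So (a) is not satisfied (F OR F).
(i) ≤ 3 employees — met.
(ii) no delinquency — fails.
So (b) is satisfied (T OR F).
So (1) is not satisfied (F AND T).
(a) has storefront — holds.
(i) receipts ≤ $75,000 — not met.
(ii) state-registered — fails.
So (b) is not satisfied (F OR F).
So (2) is not satisfied (T AND F).
(a) >60% out-of-jur. sales — satisfied.
(b) veteran — fails.
(3): T AND F → false.
Overall: F OR F OR F → false.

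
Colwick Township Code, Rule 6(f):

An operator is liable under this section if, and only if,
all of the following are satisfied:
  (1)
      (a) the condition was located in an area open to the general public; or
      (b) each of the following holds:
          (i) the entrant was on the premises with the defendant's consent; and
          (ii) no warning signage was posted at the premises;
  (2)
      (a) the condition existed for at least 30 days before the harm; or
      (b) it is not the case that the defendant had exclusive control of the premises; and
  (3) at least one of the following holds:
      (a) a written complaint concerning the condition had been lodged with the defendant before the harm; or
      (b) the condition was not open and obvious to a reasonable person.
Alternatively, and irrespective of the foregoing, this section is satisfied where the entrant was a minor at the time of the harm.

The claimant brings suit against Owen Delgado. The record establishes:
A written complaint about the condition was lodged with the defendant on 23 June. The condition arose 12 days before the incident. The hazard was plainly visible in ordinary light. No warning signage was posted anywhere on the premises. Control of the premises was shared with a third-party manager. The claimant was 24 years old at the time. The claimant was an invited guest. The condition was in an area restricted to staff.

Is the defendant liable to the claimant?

Yes — liable.

(a) public area — not satisfied.
(i) consent to enter — met.
(ii) no signage posted — satisfied.
(b): T AND T → true.
(1) = F OR T = true.
(a) condition ≥30 days old — not satisfied.
(b) not (exclusive control) — satisfied.
(2) = F OR T = true.
(a) complaint lodged — holds.
(b) not open/obvious — not met.
So (3) is satisfied (T OR F).
So Overall is satisfied (T AND T AND T).
Exception (entrant a minor) — not satisfied.
Result: main true OR exception false → true.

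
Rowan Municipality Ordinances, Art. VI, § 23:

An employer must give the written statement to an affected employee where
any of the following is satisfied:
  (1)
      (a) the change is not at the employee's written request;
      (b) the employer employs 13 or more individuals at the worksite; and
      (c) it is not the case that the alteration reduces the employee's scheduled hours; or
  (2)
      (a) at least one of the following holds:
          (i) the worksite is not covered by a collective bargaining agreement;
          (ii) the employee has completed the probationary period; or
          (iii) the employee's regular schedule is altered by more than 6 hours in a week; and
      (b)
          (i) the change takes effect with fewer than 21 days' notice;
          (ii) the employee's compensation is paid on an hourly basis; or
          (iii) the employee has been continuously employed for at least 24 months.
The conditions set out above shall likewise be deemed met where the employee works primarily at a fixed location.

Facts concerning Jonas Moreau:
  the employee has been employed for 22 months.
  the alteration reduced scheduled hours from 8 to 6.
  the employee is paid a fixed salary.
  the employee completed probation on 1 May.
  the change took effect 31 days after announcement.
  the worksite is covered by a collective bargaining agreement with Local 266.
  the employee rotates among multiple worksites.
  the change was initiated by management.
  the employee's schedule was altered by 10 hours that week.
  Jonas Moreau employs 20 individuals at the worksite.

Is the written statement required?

No — not required.

(a) not employee-requested — satisfied.
(b) ≥ 13 at site — met.
(c) not (hours reduced) — not satisfied.
(1): T AND T AND F → false.
(i) no CBA — fails.
(ii) past probation — holds.
(iii) schedule shift > 6h — holds.
So (a) is satisfied (F OR T OR T).
(i) < 21 days' notice — fails.
(ii) hourly-paid — not satisfied.
(iii) tenure ≥ 24 mo. — not met.
(b) = F OR F OR F = false.
(2): T AND F → false.
So Overall is not satisfied (F OR F).
Exception (fixed location) — not satisfied.
Result: main false OR exception false → false.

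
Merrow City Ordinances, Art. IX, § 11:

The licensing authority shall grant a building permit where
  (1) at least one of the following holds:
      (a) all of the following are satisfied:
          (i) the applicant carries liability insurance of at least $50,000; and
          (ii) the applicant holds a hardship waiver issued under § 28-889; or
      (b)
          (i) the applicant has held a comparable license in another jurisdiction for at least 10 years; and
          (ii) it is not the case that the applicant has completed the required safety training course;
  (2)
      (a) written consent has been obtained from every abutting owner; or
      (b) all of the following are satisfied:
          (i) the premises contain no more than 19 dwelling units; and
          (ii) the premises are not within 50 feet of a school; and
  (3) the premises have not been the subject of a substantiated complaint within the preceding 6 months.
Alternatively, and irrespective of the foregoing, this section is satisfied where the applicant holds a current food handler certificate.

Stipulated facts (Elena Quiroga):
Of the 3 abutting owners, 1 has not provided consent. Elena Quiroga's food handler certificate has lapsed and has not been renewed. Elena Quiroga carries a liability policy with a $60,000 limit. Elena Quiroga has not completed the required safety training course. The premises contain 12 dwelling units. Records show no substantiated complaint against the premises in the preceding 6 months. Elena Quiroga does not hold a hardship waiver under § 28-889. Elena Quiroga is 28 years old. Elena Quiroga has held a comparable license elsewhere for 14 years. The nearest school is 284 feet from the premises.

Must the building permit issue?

Yes — granted.

(i) insurance ≥ $50,000 — holds.
(ii) hardship waiver — not met.
So (a) is not satisfied (T AND F).
(i) prior license ≥ 10 yr — met.
(ii) not (safety training) — holds.
(b) = T AND T = true.
(1): F OR T → true.
(a) all abutters consent — fails.
(i) ≤ 19 units — met.
(ii) ≥50 ft from school — holds.
So (b) is satisfied (T AND T).
So (2) is satisfied (F OR T).
(3) no complaint in 6 mo. — holds.
Overall = T AND T AND T = true.
Exception (food handler cert.) — not satisfied.
Result: main true OR exception false → true.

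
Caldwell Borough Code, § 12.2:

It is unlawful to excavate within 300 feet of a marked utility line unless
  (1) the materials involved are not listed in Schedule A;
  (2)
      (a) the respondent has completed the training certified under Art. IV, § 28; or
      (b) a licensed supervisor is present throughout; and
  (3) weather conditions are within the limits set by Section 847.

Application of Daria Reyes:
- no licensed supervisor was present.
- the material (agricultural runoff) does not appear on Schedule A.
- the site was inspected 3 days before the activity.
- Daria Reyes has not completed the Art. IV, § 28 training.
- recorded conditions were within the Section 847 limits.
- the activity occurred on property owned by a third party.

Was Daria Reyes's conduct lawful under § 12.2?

(1) not (Schedule A material) — met.
(a) training certified — fails.
(b) supervisor present — fails.
(2): F OR F → false.
(3) weather ok — satisfied.
So Overall is not satisfied (T AND F AND T).

No — unlawful.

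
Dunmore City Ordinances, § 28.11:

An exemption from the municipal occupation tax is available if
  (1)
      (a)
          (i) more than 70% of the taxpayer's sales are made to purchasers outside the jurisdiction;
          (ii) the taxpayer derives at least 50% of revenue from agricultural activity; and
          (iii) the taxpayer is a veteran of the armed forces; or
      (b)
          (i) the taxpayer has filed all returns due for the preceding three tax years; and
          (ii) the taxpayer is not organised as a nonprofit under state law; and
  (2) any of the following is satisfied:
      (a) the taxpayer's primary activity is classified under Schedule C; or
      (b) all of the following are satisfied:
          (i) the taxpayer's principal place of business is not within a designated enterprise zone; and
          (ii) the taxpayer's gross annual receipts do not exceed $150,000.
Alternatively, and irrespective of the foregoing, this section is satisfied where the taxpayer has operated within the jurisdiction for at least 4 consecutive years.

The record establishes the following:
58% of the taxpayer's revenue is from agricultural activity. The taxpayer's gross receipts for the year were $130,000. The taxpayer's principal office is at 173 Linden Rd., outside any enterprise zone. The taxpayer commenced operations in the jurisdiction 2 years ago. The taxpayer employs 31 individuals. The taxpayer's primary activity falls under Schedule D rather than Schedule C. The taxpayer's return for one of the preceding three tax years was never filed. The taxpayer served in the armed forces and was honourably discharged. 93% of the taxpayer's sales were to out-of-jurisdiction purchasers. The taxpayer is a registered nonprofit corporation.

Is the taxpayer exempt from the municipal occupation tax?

Yes — exempt.

(i) >70% out-of-jur. sales — satisfied.
(ii) ≥50% agricultural — satisfied.
(iii) veteran — met.
(a): T AND T AND T → true.
(i) returns current — not satisfied.
(ii) not (nonprofit) — fails.
(b): F AND F → false.
(1) = T OR F = true.
(a) Schedule C activity — not met.
(i) not (in enterprise zone) — holds.
(ii) receipts ≤ $150,000 — satisfied.
(b) = T AND T = true.
So (2) is satisfied (F OR T).
Overall: T AND T → true.
Exception (≥ 4 yrs in jurisdiction) — not satisfied.
Result: main true OR exception false → true.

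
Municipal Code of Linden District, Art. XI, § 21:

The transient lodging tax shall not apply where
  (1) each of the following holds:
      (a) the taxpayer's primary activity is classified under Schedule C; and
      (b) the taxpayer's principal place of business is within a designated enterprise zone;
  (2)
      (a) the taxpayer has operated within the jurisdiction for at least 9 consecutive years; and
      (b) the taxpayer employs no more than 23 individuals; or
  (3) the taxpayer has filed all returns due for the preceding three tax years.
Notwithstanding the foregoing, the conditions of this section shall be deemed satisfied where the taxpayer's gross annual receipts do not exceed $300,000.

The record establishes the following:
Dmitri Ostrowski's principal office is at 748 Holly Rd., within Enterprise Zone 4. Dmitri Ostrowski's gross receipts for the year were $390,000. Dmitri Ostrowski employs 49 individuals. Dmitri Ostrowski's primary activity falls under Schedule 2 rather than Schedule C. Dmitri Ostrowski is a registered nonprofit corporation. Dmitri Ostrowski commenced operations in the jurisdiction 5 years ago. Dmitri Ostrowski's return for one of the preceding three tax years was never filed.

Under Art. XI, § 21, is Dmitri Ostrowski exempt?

(a) Schedule C activity — not met.
(b) in enterprise zone — satisfied.
(1) = F AND T = false.
(a) ≥ 9 yrs in jurisdiction — fails.
(b) ≤ 23 employees — not met.
(2) = F AND F = false.
(3) returns current — not met.
So Overall is not satisfied (F OR F OR F).
Exception (receipts ≤ $300,000) — not satisfied.
Result: main false OR exception false → false.

No — not exempt.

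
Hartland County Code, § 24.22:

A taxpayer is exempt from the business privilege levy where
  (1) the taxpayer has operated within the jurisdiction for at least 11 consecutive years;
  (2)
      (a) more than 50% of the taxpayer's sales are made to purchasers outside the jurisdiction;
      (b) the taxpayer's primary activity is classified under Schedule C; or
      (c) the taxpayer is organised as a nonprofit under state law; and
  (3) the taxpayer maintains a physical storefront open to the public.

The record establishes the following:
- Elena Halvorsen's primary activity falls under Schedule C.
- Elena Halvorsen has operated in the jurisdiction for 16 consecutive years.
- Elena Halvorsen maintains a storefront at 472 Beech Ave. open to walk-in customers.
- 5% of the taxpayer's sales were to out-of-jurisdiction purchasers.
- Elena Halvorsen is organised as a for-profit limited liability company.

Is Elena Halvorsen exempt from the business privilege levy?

Yes — exempt.

(1) ≥ 11 yrs in jurisdiction — satisfied.
(a) >50% out-of-jur. sales — not satisfied.
(b) Schedule C activity — satisfied.
(c) nonprofit — not satisfied.
So (2) is satisfied (F OR T OR F).
(3) has storefront — holds.
Overall = T AND T AND T = true.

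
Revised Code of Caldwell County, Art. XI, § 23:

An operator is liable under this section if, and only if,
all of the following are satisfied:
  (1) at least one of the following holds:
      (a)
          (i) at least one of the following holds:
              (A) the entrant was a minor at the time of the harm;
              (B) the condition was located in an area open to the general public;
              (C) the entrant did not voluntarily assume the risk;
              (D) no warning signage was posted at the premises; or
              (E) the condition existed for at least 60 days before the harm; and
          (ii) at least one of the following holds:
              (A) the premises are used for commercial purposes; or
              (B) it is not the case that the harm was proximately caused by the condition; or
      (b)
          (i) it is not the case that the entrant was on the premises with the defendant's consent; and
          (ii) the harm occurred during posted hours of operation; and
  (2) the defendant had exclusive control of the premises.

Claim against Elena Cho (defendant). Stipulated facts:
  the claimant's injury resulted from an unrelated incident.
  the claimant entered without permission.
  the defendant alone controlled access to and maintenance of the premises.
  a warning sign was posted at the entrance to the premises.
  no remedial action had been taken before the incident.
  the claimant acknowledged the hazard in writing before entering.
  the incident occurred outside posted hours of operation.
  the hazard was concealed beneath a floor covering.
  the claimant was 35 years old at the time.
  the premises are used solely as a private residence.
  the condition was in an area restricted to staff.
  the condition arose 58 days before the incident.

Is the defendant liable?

No — not liable.

(A) entrant a minor — not met.
(B) public area — not met.
(C) no assumed risk — not met.
(D) no signage posted — fails.
(E) condition ≥60 days old — not satisfied.
So (i) is not satisfied (F OR F OR F OR F OR F).
(A) commercial use — fails.
(B) not (proximate cause) — holds.
(ii) = F OR T = true.
(a) = F AND T = false.
(i) not (consent to enter) — holds.
(ii) during posted hours — not satisfied.
(b) = T AND F = false.
(1): F OR F → false.
(2) exclusive control — satisfied.
Overall = F AND T = false.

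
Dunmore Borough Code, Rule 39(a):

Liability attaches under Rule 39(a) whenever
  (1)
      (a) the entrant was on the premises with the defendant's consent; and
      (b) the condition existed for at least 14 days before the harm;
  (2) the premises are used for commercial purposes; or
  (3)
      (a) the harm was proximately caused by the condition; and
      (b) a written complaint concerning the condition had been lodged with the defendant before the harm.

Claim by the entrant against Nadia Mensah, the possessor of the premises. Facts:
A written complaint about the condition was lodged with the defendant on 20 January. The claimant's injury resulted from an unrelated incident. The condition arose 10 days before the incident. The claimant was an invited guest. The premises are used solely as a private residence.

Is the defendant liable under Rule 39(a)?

(a) consent to enter — met.
(b) condition ≥14 days old — not met.
(1): T AND F → false.
(2) commercial use — fails.
(a) proximate cause — fails.
(b) complaint lodged — met.
(3): F AND T → false.
So Overall is not satisfied (F OR F OR F).

No — not liable.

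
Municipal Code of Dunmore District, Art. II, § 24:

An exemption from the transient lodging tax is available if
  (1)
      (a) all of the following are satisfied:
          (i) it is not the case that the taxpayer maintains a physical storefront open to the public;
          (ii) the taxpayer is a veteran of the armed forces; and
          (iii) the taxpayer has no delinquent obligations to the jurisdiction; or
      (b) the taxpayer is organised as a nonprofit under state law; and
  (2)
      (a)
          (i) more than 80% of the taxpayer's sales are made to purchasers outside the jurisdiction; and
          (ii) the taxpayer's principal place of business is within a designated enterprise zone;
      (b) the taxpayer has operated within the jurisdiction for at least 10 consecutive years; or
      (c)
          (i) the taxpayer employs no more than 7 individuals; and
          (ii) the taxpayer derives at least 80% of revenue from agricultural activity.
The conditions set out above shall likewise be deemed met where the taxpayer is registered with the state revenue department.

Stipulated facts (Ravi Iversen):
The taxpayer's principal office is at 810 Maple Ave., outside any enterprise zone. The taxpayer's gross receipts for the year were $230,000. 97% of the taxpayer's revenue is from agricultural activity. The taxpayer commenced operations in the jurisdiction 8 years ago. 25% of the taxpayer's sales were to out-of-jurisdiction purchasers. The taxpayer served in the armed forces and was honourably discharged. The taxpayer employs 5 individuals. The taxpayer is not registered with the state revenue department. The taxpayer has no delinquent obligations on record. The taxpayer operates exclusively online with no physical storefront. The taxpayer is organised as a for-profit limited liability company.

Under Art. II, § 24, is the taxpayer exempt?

Yes — exempt.

(i) not (has storefront) — holds.
(ii) veteran — holds.
(iii) no delinquency — holds.
(a): T AND T AND T → true.
(b) nonprofit — not met.
(1): T OR F → true.
(i) >80% out-of-jur. sales — fails.
(ii) in enterprise zone — fails.
(a): F AND F → false.
(b) ≥ 10 yrs in jurisdiction — not satisfied.
(i) ≤ 7 employees — met.
(ii) ≥80% agricultural — holds.
(c) = T AND T = true.
So (2) is satisfied (F OR F OR T).
So Overall is satisfied (T AND T).
Exception (state-registered) — not satisfied.
Result: main true OR exception false → true.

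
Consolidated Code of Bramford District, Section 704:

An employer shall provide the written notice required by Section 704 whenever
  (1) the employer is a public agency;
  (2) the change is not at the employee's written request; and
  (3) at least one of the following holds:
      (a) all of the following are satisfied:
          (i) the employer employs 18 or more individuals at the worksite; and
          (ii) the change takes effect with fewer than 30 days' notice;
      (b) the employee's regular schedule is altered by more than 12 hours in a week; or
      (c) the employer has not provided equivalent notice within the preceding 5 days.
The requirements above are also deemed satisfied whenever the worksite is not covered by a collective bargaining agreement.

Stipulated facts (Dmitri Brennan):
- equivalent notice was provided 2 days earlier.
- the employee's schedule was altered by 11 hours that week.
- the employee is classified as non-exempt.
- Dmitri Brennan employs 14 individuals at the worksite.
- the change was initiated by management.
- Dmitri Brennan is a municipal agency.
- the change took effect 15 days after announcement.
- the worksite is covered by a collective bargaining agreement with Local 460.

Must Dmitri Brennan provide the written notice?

(1) public agency — satisfied.
(2) not employee-requested — satisfied.
(i) ≥ 18 at site — not satisfied.
(ii) < 30 days' notice — holds.
(a) = F AND T = false.
(b) schedule shift > 12h — not met.
(c) no recent notice — fails.
So (3) is not satisfied (F OR F OR F).
Overall = T AND T AND F = false.
Exception (no CBA) — not satisfied.
Result: main false OR exception false → false.

No — not required.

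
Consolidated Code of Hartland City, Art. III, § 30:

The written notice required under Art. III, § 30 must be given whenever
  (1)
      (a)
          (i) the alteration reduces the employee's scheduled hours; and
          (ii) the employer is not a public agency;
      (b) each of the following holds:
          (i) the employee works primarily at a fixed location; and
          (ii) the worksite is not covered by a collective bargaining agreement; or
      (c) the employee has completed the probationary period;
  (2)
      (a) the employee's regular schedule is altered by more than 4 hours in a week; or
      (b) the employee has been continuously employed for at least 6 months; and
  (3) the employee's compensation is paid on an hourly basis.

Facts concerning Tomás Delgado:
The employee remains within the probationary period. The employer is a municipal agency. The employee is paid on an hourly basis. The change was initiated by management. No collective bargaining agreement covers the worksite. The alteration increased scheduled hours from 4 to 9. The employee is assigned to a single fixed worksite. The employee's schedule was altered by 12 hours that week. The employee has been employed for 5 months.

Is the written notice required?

Yes — required.

(i) hours reduced — fails.
(ii) not (public agency) — fails.
So (a) is not satisfied (F AND F).
(i) fixed location — met.
(ii) no CBA — satisfied.
So (b) is satisfied (T AND T).
(c) past probation — not satisfied.
(1): F OR T OR F → true.
(a) schedule shift > 4h — holds.
(b) tenure ≥ 6 mo. — fails.
(2): T OR F → true.
(3) hourly-paid — met.
So Overall is satisfied (T AND T AND T).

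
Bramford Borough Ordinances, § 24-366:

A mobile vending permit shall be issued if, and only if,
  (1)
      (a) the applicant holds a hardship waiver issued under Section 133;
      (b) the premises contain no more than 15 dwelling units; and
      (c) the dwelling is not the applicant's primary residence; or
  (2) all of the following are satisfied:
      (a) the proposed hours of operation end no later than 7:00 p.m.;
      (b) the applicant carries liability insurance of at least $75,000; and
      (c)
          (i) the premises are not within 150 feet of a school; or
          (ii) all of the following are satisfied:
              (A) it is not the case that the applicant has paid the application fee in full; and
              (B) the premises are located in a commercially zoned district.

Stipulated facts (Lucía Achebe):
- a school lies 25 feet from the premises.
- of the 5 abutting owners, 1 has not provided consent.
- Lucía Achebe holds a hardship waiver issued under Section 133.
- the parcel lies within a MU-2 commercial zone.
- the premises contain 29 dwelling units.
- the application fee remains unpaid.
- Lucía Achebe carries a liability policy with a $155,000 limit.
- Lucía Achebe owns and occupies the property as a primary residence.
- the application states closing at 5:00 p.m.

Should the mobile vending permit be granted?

Yes — granted.

(a) hardship waiver — met.
(b) ≤ 15 units — fails.
(c) not (primary residence) — fails.
So (1) is not satisfied (T AND F AND F).
(a) closes by 7 p.m. — satisfied.
(b) insurance ≥ $75,000 — met.
(i) ≥150 ft from school — not satisfied.
(A) not (fee paid) — holds.
(B) commercially zoned — holds.
So (ii) is satisfied (T AND T).
So (c) is satisfied (F OR T).
(2) = T AND T AND T = true.
Overall: F OR T → true.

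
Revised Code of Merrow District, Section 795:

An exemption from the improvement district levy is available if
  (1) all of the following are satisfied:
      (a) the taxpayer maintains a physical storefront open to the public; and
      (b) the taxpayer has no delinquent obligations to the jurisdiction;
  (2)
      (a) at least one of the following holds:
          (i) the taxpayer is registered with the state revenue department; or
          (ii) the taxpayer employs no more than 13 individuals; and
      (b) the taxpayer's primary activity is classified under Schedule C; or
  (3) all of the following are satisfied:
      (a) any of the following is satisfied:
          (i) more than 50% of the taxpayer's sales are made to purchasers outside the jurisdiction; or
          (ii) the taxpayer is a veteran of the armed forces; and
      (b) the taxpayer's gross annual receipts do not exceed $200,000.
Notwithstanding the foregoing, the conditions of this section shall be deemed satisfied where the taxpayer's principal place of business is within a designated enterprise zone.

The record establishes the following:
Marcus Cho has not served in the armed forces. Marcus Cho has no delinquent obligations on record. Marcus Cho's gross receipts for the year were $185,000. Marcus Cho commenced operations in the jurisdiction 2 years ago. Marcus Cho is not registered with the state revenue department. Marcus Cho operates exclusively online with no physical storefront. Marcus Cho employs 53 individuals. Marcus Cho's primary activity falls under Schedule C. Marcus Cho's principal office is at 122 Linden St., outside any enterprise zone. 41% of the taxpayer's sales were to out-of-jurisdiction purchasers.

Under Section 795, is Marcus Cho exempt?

(a) has storefront — not met.
(b) no delinquency — met.
So (1) is not satisfied (F AND T).
(i) state-registered — not met.
(ii) ≤ 13 employees — not met.
(a): F OR F → false.
(b) Schedule C activity — holds.
So (2) is not satisfied (F AND T).
(i) >50% out-of-jur. sales — not satisfied.
(ii) veteran — fails.
So (a) is not satisfied (F OR F).
(b) receipts ≤ $200,000 — satisfied.
So (3) is not satisfied (F AND T).
So Overall is not satisfied (F OR F OR F).
Exception (in enterprise zone) — not satisfied.
Result: main false OR exception false → false.

No — not exempt.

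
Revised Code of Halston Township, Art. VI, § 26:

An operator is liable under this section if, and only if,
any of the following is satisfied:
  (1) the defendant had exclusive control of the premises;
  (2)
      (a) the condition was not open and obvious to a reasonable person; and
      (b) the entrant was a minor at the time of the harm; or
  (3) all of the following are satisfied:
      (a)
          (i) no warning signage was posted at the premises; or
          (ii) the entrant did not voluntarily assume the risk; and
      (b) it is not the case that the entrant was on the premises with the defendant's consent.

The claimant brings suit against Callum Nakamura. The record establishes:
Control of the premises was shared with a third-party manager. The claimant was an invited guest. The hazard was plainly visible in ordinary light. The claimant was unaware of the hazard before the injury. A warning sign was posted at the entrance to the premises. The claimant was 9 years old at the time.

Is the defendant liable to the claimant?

(1) exclusive control — not satisfied.
(a) not open/obvious — not met.
(b) entrant a minor — satisfied.
So (2) is not satisfied (F AND T).
(i) no signage posted — not met.
(ii) no assumed risk — holds.
(a) = F OR T = true.
(b) not (consent to enter) — not met.
So (3) is not satisfied (T AND F).
Overall: F OR F OR F → false.

No — not liable.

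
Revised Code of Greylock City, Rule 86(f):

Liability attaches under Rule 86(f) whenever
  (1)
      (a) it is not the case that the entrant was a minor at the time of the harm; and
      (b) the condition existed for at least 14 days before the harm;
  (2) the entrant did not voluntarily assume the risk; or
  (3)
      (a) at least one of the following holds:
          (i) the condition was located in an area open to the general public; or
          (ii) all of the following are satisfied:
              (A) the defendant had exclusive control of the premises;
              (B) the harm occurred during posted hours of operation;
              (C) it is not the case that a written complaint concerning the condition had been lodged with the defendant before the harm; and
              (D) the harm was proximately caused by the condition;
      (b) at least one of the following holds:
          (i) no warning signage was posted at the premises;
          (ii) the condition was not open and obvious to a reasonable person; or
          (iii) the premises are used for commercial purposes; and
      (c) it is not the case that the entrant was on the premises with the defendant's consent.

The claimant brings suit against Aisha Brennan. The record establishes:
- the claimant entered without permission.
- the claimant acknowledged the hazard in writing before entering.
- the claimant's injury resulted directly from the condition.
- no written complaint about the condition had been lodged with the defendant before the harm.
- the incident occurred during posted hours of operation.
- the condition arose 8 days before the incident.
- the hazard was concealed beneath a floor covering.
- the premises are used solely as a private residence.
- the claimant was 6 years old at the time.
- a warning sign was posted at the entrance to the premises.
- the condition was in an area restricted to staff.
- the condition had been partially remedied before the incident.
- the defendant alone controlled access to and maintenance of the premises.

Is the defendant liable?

Yes — liable.

(a) not (entrant a minor) — not met.
(b) condition ≥14 days old — not met.
(1) = F AND F = false.
(2) no assumed risk — not met.
(i) public area — not met.
(A) exclusive control — holds.
(B) during posted hours — met.
(C) not (complaint lodged) — satisfied.
(D) proximate cause — met.
(ii): T AND T AND T AND T → true.
So (a) is satisfied (F OR T).
(i) no signage posted — fails.
(ii) not open/obvious — satisfied.
(iii) commercial use — not satisfied.
(b) = F OR T OR F = true.
(c) not (consent to enter) — satisfied.
(3) = T AND T AND T = true.
Overall = F OR F OR T = true.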